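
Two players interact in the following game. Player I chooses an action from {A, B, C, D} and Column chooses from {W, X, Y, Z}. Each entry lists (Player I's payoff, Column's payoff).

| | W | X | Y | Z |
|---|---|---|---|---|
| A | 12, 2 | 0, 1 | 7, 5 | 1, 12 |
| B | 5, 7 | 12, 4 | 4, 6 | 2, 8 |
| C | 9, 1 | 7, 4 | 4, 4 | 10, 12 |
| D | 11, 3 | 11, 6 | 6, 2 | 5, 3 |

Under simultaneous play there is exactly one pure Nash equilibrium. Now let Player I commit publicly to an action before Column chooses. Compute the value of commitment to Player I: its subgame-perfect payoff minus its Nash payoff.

Backward induction with Player I moving first.
- A → Column plays Z (best of 2, 1, 5, 12); Player I gets 1.
- B → Column plays Z (best of 7, 4, 6, 8); Player I gets 2.
- C → Column plays Z (best of 1, 4, 4, 12); Player I gets 10.
- D → Column plays X (best of 3, 6, 2, 3); Player I gets 11.
Maximizing over 1, 2, 10, 11, Player I chooses D. Subgame-perfect outcome: (D, X) with payoffs (11, 6).
Under simultaneous play:
Player I's best replies: W→A; X→B; Y→A; Z→C.
Column's best replies: A→Z; B→Z; C→Z; D→X.
The unique mutual best reply is (C, Z), giving (10, 12).
Player I's commitment gain: 11 − 10 = 1.

1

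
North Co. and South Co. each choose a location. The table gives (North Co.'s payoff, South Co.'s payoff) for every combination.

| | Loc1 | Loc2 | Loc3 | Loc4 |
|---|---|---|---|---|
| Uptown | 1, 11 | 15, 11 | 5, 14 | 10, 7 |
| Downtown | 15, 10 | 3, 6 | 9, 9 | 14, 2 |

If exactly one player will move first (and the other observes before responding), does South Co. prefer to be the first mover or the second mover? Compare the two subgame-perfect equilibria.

first

If North Co. leads: South Co.'s best replies are Uptown→Loc3, Downtown→Loc1; North Co.'s induced payoffs 5, 15; outcome (Downtown, Loc1), payoffs (15, 10).
If South Co. leads: North Co.'s best replies are Loc1→Downtown, Loc2→Uptown, Loc3→Downtown, Loc4→Downtown; South Co.'s induced payoffs 10, 11, 9, 2; outcome (Uptown, Loc2), payoffs (15, 11).
South Co. gets 11 moving first and 10 moving second, so South Co. prefers to move first.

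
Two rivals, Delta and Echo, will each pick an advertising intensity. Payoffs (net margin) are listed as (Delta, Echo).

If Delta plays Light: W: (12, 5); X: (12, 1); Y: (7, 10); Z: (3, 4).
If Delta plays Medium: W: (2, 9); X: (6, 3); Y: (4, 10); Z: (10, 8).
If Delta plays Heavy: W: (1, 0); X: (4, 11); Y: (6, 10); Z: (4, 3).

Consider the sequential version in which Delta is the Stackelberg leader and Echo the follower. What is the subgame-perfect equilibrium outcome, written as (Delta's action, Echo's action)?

(Light, Y)

Backward induction with Delta moving first.
- Light → Echo plays Y (best of 5, 1, 10, 4); Delta gets 7.
- Medium → Echo plays Y (best of 9, 3, 10, 8); Delta gets 4.
- Heavy → Echo plays X (best of 0, 11, 10, 3); Delta gets 4.
Delta's induced payoffs are 7, 4, 4, so Delta commits to Light. Subgame-perfect outcome: (Light, Y) with payoffs (7, 10).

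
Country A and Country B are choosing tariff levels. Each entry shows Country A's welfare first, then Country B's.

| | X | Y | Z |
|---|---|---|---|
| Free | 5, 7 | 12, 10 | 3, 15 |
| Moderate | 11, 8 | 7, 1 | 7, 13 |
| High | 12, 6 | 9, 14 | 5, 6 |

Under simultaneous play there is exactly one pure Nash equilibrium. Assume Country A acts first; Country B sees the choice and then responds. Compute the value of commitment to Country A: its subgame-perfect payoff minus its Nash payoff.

Backward induction with Country A moving first.
- Free → Country B plays Z (best of 7, 10, 15); Country A gets 3.
- Moderate → Country B plays Z (best of 8, 1, 13); Country A gets 7.
- High → Country B plays Y (best of 6, 14, 6); Country A gets 9.
Country A's induced payoffs are 3, 7, 9, so Country A commits to High. Subgame-perfect outcome: (High, Y) with payoffs (9, 14).
Under simultaneous play:
Country A's best replies: X→High; Y→Free; Z→Moderate.
Country B's best replies: Free→Z; Moderate→Z; High→Y.
Only (Moderate, Z) has each player best-responding; Nash payoffs (7, 13).
Country A's commitment gain: 9 − 7 = 2.

2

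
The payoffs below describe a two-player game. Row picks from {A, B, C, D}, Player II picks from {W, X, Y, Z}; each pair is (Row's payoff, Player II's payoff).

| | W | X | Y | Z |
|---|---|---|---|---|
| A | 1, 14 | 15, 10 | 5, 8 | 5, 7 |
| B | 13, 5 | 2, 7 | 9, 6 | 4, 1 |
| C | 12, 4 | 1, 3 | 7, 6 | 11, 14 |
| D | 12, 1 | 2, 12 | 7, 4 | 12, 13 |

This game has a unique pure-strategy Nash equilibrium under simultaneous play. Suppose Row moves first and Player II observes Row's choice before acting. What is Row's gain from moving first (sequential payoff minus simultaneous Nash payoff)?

0

Work backward from Player II's decision.
- A → Player II plays W (best of 14, 10, 8, 7); Row gets 1.
- B → Player II plays X (best of 5, 7, 6, 1); Row gets 2.
- C → Player II plays Z (best of 4, 3, 6, 14); Row gets 11.
- D → Player II plays Z (best of 1, 12, 4, 13); Row gets 12.
Among 1, 2, 11, 12, the best is 12 at D. Subgame-perfect outcome: (D, Z) with payoffs (12, 13).
For the simultaneous game, intersect best replies.
Row's best replies: W→B; X→A; Y→B; Z→D.
Player II's best replies: A→W; B→X; C→Z; D→Z.
Only (D, Z) has each player best-responding; Nash payoffs (12, 13).
Row's commitment gain: 12 − 12 = 0.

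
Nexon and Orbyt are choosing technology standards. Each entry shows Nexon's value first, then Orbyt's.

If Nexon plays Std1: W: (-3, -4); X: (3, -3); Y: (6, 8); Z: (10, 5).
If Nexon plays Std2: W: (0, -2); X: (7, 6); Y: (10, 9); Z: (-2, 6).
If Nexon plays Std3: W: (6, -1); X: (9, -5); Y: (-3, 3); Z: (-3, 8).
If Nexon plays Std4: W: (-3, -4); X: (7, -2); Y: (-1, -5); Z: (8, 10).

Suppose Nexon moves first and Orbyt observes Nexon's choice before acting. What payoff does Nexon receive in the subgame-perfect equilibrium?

Orbyt best-responds to each possible Nexon move:
- Std1: BR = Y, leader payoff 6.
- Std2: BR = Y, leader payoff 10.
- Std3: BR = Z, leader payoff -3.
- Std4: BR = Z, leader payoff 8.
Maximizing over 6, 10, -3, 8, Nexon chooses Std2. Subgame-perfect outcome: (Std2, Y) with payoffs (10, 9).

10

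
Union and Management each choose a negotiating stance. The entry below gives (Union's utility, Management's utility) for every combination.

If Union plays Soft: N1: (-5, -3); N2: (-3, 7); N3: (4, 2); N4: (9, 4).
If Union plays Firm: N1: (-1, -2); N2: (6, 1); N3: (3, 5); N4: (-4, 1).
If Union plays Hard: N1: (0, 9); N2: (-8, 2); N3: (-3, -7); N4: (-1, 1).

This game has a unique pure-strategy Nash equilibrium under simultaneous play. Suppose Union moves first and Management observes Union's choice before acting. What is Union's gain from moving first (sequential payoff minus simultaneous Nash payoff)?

3

Management best-responds to each possible Union move:
- Soft → Management plays N2 (best of -3, 7, 2, 4); Union gets -3.
- Firm → Management plays N3 (best of -2, 1, 5, 1); Union gets 3.
- Hard → Management plays N1 (best of 9, 2, -7, 1); Union gets 0.
Among -3, 3, 0, the best is 3 at Firm. Subgame-perfect outcome: (Firm, N3) with payoffs (3, 5).
Now find the simultaneous Nash equilibrium.
Union's best replies: N1→Hard; N2→Firm; N3→Soft; N4→Soft.
Management's best replies: Soft→N2; Firm→N3; Hard→N1.
The unique mutual best reply is (Hard, N1), giving (0, 9).
Union's commitment gain: 3 − 0 = 3.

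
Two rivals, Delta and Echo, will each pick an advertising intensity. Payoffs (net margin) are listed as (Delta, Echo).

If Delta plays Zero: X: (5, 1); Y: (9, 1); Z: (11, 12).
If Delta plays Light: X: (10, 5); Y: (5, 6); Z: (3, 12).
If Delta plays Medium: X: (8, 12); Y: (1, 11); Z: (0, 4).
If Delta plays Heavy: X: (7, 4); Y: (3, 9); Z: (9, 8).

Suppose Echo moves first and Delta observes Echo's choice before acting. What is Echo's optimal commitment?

Z

Backward induction with Echo moving first.
- X → Delta plays Light (best of 5, 10, 8, 7); Echo gets 5.
- Y → Delta plays Zero (best of 9, 5, 1, 3); Echo gets 1.
- Z → Delta plays Zero (best of 11, 3, 0, 9); Echo gets 12.
Among 5, 1, 12, the best is 12 at Z. Subgame-perfect outcome: (Zero, Z) with payoffs (11, 12).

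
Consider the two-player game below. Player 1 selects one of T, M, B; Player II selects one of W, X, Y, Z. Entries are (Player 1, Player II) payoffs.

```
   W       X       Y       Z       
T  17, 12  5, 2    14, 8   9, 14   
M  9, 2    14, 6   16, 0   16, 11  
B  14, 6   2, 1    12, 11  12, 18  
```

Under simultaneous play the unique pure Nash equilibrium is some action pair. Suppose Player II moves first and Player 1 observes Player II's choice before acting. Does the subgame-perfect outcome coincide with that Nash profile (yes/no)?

no

Work backward from Player 1's decision.
- W → Player 1 plays T (best of 17, 9, 14); Player II gets 12.
- X → Player 1 plays M (best of 5, 14, 2); Player II gets 6.
- Y → Player 1 plays M (best of 14, 16, 12); Player II gets 0.
- Z → Player 1 plays M (best of 9, 16, 12); Player II gets 11.
Maximizing over 12, 6, 0, 11, Player II chooses W. Subgame-perfect outcome: (T, W) with payoffs (17, 12).
For the simultaneous game, intersect best replies.
Player 1's best replies: W→T; X→M; Y→M; Z→M.
Player II's best replies: T→Z; M→Z; B→Z.
The unique mutual best reply is (M, Z), giving (16, 11).
Sequential outcome (T, W) differs from the Nash profile (M, Z).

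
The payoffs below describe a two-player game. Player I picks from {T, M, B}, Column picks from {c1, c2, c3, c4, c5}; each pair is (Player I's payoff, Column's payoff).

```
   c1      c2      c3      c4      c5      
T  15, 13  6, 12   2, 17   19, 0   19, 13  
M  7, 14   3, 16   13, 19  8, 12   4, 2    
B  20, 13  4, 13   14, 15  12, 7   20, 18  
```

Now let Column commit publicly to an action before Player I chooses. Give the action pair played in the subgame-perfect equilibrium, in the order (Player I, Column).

(B, c5)

Backward induction with Column moving first.
- c1 → Player I plays B (best of 15, 7, 20); Column gets 13.
- c2 → Player I plays T (best of 6, 3, 4); Column gets 12.
- c3 → Player I plays B (best of 2, 13, 14); Column gets 15.
- c4 → Player I plays T (best of 19, 8, 12); Column gets 0.
- c5 → Player I plays B (best of 19, 4, 20); Column gets 18.
Among 13, 12, 15, 0, 18, the best is 18 at c5. Subgame-perfect outcome: (B, c5) with payoffs (20, 18).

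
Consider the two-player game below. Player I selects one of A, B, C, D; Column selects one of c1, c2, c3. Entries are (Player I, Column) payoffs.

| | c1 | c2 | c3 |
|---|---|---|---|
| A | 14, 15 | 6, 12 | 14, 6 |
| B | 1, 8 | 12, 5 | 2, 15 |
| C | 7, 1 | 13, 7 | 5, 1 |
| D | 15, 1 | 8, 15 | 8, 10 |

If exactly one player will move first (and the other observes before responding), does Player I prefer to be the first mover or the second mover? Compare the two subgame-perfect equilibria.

first

If Player I leads: Column's best replies are A→c1, B→c3, C→c2, D→c2; Player I's induced payoffs 14, 2, 13, 8; outcome (A, c1), payoffs (14, 15).
If Column leads: Player I's best replies are c1→D, c2→C, c3→A; Column's induced payoffs 1, 7, 6; outcome (C, c2), payoffs (13, 7).
Player I gets 14 moving first and 13 moving second, so Player I prefers to move first.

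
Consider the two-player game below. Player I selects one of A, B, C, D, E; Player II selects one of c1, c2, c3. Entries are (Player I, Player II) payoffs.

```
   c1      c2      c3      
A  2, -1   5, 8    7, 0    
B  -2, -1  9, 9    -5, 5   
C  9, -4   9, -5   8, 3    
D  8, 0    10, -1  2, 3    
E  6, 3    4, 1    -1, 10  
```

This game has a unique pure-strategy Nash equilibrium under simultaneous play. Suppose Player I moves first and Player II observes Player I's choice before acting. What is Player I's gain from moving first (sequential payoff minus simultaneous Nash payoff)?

Solve by backward induction (Player I leads).
- A → Player II plays c2 (best of -1, 8, 0); Player I gets 5.
- B → Player II plays c2 (best of -1, 9, 5); Player I gets 9.
- C → Player II plays c3 (best of -4, -5, 3); Player I gets 8.
- D → Player II plays c3 (best of 0, -1, 3); Player I gets 2.
- E → Player II plays c3 (best of 3, 1, 10); Player I gets -1.
Maximizing over 5, 9, 8, 2, -1, Player I chooses B. Subgame-perfect outcome: (B, c2) with payoffs (9, 9).
For the simultaneous game, intersect best replies.
Player I's best replies: c1→C; c2→D; c3→C.
Player II's best replies: A→c2; B→c2; C→c3; D→c3; E→c3.
Only (C, c3) has each player best-responding; Nash payoffs (8, 3).
Player I's commitment gain: 9 − 8 = 1.

1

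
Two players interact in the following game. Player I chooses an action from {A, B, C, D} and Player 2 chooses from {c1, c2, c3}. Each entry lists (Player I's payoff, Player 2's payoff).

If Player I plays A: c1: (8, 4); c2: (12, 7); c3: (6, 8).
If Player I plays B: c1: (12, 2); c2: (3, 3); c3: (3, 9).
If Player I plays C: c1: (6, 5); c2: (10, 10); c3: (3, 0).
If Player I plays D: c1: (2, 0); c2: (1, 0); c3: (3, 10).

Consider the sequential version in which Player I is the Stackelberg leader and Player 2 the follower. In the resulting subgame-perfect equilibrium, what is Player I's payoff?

10

Work backward from Player 2's decision.
- A: Player 2 compares 4, 7, 8 and picks c3; Player I would get 6.
- B: Player 2 compares 2, 3, 9 and picks c3; Player I would get 3.
- C: Player 2 compares 5, 10, 0 and picks c2; Player I would get 10.
- D: Player 2 compares 0, 0, 10 and picks c3; Player I would get 3.
Player I's induced payoffs are 6, 3, 10, 3, so Player I commits to C. Subgame-perfect outcome: (C, c2) with payoffs (10, 10).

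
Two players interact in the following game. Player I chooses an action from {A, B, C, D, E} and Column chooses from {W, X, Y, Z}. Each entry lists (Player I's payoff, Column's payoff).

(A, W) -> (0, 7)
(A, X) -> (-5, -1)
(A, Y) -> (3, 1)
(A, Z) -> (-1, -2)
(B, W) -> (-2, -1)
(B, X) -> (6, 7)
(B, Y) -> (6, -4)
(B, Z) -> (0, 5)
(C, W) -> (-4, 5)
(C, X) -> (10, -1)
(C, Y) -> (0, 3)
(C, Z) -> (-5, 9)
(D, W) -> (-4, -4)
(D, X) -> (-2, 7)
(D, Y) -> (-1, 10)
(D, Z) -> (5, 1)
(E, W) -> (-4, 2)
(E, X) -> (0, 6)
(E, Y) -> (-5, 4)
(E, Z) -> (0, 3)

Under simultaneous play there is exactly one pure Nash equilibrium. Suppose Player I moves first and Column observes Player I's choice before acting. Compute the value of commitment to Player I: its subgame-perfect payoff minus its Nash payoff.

Column best-responds to each possible Player I move:
- A: BR = W, leader payoff 0.
- B: BR = X, leader payoff 6.
- C: BR = Z, leader payoff -5.
- D: BR = Y, leader payoff -1.
- E: BR = X, leader payoff 0.
Player I's induced payoffs are 0, 6, -5, -1, 0, so Player I commits to B. Subgame-perfect outcome: (B, X) with payoffs (6, 7).
Under simultaneous play:
Player I's best replies: W→A; X→C; Y→B; Z→D.
Column's best replies: A→W; B→X; C→Z; D→Y; E→X.
The unique mutual best reply is (A, W), giving (0, 7).
Player I's commitment gain: 6 − 0 = 6.

6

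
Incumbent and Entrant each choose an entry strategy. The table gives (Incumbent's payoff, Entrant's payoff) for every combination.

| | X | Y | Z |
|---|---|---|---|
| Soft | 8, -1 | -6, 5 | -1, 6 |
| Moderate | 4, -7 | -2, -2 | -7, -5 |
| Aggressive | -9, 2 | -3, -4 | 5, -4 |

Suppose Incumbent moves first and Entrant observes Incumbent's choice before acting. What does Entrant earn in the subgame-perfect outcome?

6

Solve by backward induction (Incumbent leads).
- Soft: Entrant compares -1, 5, 6 and picks Z; Incumbent would get -1.
- Moderate: Entrant compares -7, -2, -5 and picks Y; Incumbent would get -2.
- Aggressive: Entrant compares 2, -4, -4 and picks X; Incumbent would get -9.
Among -1, -2, -9, the best is -1 at Soft. Subgame-perfect outcome: (Soft, Z) with payoffs (-1, 6).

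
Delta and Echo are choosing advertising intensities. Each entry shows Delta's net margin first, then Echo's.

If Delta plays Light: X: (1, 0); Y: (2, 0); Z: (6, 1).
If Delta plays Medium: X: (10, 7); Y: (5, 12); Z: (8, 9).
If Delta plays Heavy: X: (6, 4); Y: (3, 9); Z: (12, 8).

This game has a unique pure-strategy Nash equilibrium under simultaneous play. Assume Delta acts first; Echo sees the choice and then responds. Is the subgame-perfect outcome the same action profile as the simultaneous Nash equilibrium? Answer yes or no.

no

Work backward from Echo's decision.
- Light: Echo compares 0, 0, 1 and picks Z; Delta would get 6.
- Medium: Echo compares 7, 12, 9 and picks Y; Delta would get 5.
- Heavy: Echo compares 4, 9, 8 and picks Y; Delta would get 3.
Delta's induced payoffs are 6, 5, 3, so Delta commits to Light. Subgame-perfect outcome: (Light, Z) with payoffs (6, 1).
Now find the simultaneous Nash equilibrium.
Delta's best replies: X→Medium; Y→Medium; Z→Heavy.
Echo's best replies: Light→Z; Medium→Y; Heavy→Y.
The unique mutual best reply is (Medium, Y), giving (5, 12).
Sequential outcome (Light, Z) differs from the Nash profile (Medium, Y).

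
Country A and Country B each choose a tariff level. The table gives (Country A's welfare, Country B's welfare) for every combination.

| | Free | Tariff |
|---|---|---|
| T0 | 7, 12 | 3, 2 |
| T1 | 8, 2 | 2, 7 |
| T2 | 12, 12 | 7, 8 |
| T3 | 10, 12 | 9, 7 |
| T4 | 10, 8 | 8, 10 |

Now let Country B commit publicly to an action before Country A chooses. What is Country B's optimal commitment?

Country A best-responds to each possible Country B move:
- Free: BR = T2, leader payoff 12.
- Tariff: BR = T3, leader payoff 7.
Maximizing over 12, 7, Country B chooses Free. Subgame-perfect outcome: (T2, Free) with payoffs (12, 12).

Free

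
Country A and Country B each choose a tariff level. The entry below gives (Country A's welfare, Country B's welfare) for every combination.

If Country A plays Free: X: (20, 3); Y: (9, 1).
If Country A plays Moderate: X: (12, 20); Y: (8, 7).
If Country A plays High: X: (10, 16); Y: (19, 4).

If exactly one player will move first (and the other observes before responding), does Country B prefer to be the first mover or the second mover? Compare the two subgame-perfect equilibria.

If Country A leads: Country B's best replies are Free→X, Moderate→X, High→X; Country A's induced payoffs 20, 12, 10; outcome (Free, X), payoffs (20, 3).
If Country B leads: Country A's best replies are X→Free, Y→High; Country B's induced payoffs 3, 4; outcome (High, Y), payoffs (19, 4).
Country B gets 4 moving first and 3 moving second, so Country B prefers to move first.

first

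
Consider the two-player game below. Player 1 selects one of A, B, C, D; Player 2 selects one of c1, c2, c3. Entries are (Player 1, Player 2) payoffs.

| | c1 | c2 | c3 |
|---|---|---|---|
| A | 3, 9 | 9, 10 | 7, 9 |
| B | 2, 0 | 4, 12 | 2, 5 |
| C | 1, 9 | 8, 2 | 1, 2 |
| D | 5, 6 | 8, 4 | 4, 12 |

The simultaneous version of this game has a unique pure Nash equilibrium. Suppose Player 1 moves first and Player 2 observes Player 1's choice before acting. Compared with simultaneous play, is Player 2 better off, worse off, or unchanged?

Solve by backward induction (Player 1 leads).
- A → Player 2 plays c2 (best of 9, 10, 9); Player 1 gets 9.
- B → Player 2 plays c2 (best of 0, 12, 5); Player 1 gets 4.
- C → Player 2 plays c1 (best of 9, 2, 2); Player 1 gets 1.
- D → Player 2 plays c3 (best of 6, 4, 12); Player 1 gets 4.
Maximizing over 9, 4, 1, 4, Player 1 chooses A. Subgame-perfect outcome: (A, c2) with payoffs (9, 10).
Now find the simultaneous Nash equilibrium.
Player 1's best replies: c1→D; c2→A; c3→A.
Player 2's best replies: A→c2; B→c2; C→c1; D→c3.
The unique mutual best reply is (A, c2), giving (9, 10).
Player 2 earns 10 sequentially versus 10 at the Nash outcome: unchanged.

unchanged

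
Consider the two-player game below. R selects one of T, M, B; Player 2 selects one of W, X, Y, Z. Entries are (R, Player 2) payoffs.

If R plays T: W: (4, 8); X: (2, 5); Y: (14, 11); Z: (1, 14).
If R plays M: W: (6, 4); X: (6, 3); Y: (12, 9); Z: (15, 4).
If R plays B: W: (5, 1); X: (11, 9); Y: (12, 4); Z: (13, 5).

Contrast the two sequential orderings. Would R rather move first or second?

If R leads: Player 2's best replies are T→Z, M→Y, B→X; R's induced payoffs 1, 12, 11; outcome (M, Y), payoffs (12, 9).
If Player 2 leads: R's best replies are W→M, X→B, Y→T, Z→M; Player 2's induced payoffs 4, 9, 11, 4; outcome (T, Y), payoffs (14, 11).
R gets 12 moving first and 14 moving second, so R prefers to move second.

second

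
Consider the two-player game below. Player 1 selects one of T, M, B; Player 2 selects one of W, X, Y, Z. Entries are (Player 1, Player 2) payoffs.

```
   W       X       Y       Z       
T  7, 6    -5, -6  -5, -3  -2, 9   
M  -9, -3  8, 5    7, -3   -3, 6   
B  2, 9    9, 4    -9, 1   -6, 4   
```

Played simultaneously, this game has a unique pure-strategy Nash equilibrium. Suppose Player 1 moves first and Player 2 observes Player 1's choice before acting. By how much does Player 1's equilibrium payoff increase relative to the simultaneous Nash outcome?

4

Work backward from Player 2's decision.
- T → Player 2 plays Z (best of 6, -6, -3, 9); Player 1 gets -2.
- M → Player 2 plays Z (best of -3, 5, -3, 6); Player 1 gets -3.
- B → Player 2 plays W (best of 9, 4, 1, 4); Player 1 gets 2.
Player 1's induced payoffs are -2, -3, 2, so Player 1 commits to B. Subgame-perfect outcome: (B, W) with payoffs (2, 9).
Under simultaneous play:
Player 1's best replies: W→T; X→B; Y→M; Z→T.
Player 2's best replies: T→Z; M→Z; B→W.
The unique mutual best reply is (T, Z), giving (-2, 9).
Player 1's commitment gain: 2 − -2 = 4.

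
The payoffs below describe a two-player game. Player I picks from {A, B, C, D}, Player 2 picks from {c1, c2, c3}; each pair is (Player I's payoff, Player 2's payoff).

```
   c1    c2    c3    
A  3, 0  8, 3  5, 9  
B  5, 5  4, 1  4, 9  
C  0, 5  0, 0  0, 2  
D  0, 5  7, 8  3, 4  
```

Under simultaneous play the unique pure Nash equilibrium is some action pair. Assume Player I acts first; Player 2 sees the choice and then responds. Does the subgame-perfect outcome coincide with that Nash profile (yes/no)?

Solve by backward induction (Player I leads).
- A: Player 2 compares 0, 3, 9 and picks c3; Player I would get 5.
- B: Player 2 compares 5, 1, 9 and picks c3; Player I would get 4.
- C: Player 2 compares 5, 0, 2 and picks c1; Player I would get 0.
- D: Player 2 compares 5, 8, 4 and picks c2; Player I would get 7.
Among 5, 4, 0, 7, the best is 7 at D. Subgame-perfect outcome: (D, c2) with payoffs (7, 8).
For the simultaneous game, intersect best replies.
Player I's best replies: c1→B; c2→A; c3→A.
Player 2's best replies: A→c3; B→c3; C→c1; D→c2.
The unique mutual best reply is (A, c3), giving (5, 9).
Sequential outcome (D, c2) differs from the Nash profile (A, c3).

no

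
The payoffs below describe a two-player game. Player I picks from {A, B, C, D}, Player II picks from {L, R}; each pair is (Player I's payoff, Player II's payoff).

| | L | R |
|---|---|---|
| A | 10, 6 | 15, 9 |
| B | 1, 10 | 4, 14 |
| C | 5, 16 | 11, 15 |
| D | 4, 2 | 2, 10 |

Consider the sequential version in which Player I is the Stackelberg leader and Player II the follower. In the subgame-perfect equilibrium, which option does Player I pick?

Solve by backward induction (Player I leads).
- A: Player II compares 6, 9 and picks R; Player I would get 15.
- B: Player II compares 10, 14 and picks R; Player I would get 4.
- C: Player II compares 16, 15 and picks L; Player I would get 5.
- D: Player II compares 2, 10 and picks R; Player I would get 2.
Maximizing over 15, 4, 5, 2, Player I chooses A. Subgame-perfect outcome: (A, R) with payoffs (15, 9).

A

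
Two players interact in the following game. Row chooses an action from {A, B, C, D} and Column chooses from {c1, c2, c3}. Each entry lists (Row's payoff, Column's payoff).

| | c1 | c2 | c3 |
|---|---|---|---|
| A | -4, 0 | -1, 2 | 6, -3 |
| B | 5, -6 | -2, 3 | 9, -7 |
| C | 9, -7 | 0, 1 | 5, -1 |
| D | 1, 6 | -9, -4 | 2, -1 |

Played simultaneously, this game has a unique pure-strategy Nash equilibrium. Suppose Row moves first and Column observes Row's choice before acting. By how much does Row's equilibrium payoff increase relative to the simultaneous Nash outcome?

Column best-responds to each possible Row move:
- A: Column compares 0, 2, -3 and picks c2; Row would get -1.
- B: Column compares -6, 3, -7 and picks c2; Row would get -2.
- C: Column compares -7, 1, -1 and picks c2; Row would get 0.
- D: Column compares 6, -4, -1 and picks c1; Row would get 1.
Maximizing over -1, -2, 0, 1, Row chooses D. Subgame-perfect outcome: (D, c1) with payoffs (1, 6).
Now find the simultaneous Nash equilibrium.
Row's best replies: c1→C; c2→C; c3→B.
Column's best replies: A→c2; B→c2; C→c2; D→c1.
The unique mutual best reply is (C, c2), giving (0, 1).
Row's commitment gain: 1 − 0 = 1.

1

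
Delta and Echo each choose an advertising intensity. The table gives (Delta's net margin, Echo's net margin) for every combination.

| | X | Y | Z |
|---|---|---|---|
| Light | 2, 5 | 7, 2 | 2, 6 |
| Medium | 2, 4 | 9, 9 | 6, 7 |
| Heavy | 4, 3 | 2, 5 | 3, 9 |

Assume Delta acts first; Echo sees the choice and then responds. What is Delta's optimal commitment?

Backward induction with Delta moving first.
- Light: Echo compares 5, 2, 6 and picks Z; Delta would get 2.
- Medium: Echo compares 4, 9, 7 and picks Y; Delta would get 9.
- Heavy: Echo compares 3, 5, 9 and picks Z; Delta would get 3.
Maximizing over 2, 9, 3, Delta chooses Medium. Subgame-perfect outcome: (Medium, Y) with payoffs (9, 9).

Medium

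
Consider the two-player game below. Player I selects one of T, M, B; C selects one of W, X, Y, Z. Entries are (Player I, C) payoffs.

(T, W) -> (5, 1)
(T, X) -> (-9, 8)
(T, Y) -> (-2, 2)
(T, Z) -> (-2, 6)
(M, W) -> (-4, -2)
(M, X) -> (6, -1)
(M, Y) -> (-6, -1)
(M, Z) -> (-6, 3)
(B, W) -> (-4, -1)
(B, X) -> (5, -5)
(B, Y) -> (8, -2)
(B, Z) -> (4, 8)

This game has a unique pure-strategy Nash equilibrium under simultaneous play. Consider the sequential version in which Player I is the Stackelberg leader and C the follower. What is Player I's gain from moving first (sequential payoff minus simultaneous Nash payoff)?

Work backward from C's decision.
- T → C plays X (best of 1, 8, 2, 6); Player I gets -9.
- M → C plays Z (best of -2, -1, -1, 3); Player I gets -6.
- B → C plays Z (best of -1, -5, -2, 8); Player I gets 4.
Among -9, -6, 4, the best is 4 at B. Subgame-perfect outcome: (B, Z) with payoffs (4, 8).
Under simultaneous play:
Player I's best replies: W→T; X→M; Y→B; Z→B.
C's best replies: T→X; M→Z; B→Z.
The unique mutual best reply is (B, Z), giving (4, 8).
Player I's commitment gain: 4 − 4 = 0.

0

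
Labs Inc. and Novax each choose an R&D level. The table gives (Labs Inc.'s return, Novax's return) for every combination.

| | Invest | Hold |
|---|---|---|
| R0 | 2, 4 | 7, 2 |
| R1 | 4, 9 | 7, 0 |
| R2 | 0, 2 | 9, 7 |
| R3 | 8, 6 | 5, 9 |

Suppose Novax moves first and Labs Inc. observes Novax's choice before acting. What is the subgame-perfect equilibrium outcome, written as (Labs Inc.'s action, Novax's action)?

Labs Inc. best-responds to each possible Novax move:
- Invest: BR = R3, leader payoff 6.
- Hold: BR = R2, leader payoff 7.
Novax's induced payoffs are 6, 7, so Novax commits to Hold. Subgame-perfect outcome: (R2, Hold) with payoffs (9, 7).

(R2, Hold)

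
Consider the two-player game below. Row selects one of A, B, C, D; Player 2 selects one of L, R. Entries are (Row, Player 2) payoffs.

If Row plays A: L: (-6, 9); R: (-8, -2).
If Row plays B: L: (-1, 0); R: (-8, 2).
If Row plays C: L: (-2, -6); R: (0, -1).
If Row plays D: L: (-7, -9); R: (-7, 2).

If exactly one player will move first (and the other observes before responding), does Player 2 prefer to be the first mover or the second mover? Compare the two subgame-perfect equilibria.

first

If Row leads: Player 2's best replies are A→L, B→R, C→R, D→R; Row's induced payoffs -6, -8, 0, -7; outcome (C, R), payoffs (0, -1).
If Player 2 leads: Row's best replies are L→B, R→C; Player 2's induced payoffs 0, -1; outcome (B, L), payoffs (-1, 0).
Player 2 gets 0 moving first and -1 moving second, so Player 2 prefers to move first.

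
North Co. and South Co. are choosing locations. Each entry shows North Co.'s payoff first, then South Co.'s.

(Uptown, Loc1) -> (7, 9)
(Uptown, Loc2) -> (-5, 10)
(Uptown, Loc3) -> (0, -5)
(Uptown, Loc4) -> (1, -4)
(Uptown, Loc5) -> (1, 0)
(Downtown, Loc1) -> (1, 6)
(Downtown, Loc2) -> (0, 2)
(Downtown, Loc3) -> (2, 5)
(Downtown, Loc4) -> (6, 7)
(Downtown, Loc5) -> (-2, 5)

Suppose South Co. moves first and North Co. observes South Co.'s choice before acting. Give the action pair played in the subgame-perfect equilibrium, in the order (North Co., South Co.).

North Co. best-responds to each possible South Co. move:
- Loc1: North Co. compares 7, 1 and picks Uptown; South Co. would get 9.
- Loc2: North Co. compares -5, 0 and picks Downtown; South Co. would get 2.
- Loc3: North Co. compares 0, 2 and picks Downtown; South Co. would get 5.
- Loc4: North Co. compares 1, 6 and picks Downtown; South Co. would get 7.
- Loc5: North Co. compares 1, -2 and picks Uptown; South Co. would get 0.
Among 9, 2, 5, 7, 0, the best is 9 at Loc1. Subgame-perfect outcome: (Uptown, Loc1) with payoffs (7, 9).

(Uptown, Loc1)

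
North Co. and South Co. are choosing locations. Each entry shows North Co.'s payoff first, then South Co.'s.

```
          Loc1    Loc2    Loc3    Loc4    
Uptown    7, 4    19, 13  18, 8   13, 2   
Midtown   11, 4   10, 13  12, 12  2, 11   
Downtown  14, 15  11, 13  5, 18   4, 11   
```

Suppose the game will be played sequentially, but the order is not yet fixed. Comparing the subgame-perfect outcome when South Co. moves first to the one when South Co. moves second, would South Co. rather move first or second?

first

If North Co. leads: South Co.'s best replies are Uptown→Loc2, Midtown→Loc2, Downtown→Loc3; North Co.'s induced payoffs 19, 10, 5; outcome (Uptown, Loc2), payoffs (19, 13).
If South Co. leads: North Co.'s best replies are Loc1→Downtown, Loc2→Uptown, Loc3→Uptown, Loc4→Uptown; South Co.'s induced payoffs 15, 13, 8, 2; outcome (Downtown, Loc1), payoffs (14, 15).
South Co. gets 15 moving first and 13 moving second, so South Co. prefers to move first.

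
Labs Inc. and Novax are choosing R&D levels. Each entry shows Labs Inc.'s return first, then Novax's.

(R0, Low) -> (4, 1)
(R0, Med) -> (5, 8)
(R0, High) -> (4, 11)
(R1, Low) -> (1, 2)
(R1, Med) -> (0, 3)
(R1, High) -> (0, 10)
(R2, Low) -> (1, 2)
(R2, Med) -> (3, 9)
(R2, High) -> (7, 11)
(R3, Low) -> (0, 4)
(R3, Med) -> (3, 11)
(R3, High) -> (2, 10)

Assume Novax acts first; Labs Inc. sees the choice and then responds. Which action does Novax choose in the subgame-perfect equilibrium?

Work backward from Labs Inc.'s decision.
- Low → Labs Inc. plays R0 (best of 4, 1, 1, 0); Novax gets 1.
- Med → Labs Inc. plays R0 (best of 5, 0, 3, 3); Novax gets 8.
- High → Labs Inc. plays R2 (best of 4, 0, 7, 2); Novax gets 11.
Maximizing over 1, 8, 11, Novax chooses High. Subgame-perfect outcome: (R2, High) with payoffs (7, 11).

High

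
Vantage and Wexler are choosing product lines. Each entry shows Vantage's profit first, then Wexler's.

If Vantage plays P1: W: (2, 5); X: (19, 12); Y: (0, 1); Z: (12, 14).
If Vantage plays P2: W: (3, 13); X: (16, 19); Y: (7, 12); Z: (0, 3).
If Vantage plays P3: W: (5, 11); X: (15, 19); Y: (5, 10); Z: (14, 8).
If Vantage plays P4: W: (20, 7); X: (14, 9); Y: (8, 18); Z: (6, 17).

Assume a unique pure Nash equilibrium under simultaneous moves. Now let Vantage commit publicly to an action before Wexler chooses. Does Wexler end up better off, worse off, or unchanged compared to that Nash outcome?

Solve by backward induction (Vantage leads).
- P1 → Wexler plays Z (best of 5, 12, 1, 14); Vantage gets 12.
- P2 → Wexler plays X (best of 13, 19, 12, 3); Vantage gets 16.
- P3 → Wexler plays X (best of 11, 19, 10, 8); Vantage gets 15.
- P4 → Wexler plays Y (best of 7, 9, 18, 17); Vantage gets 8.
Vantage's induced payoffs are 12, 16, 15, 8, so Vantage commits to P2. Subgame-perfect outcome: (P2, X) with payoffs (16, 19).
Under simultaneous play:
Vantage's best replies: W→P4; X→P1; Y→P4; Z→P3.
Wexler's best replies: P1→Z; P2→X; P3→X; P4→Y.
Only (P4, Y) has each player best-responding; Nash payoffs (8, 18).
Wexler earns 19 sequentially versus 18 at the Nash outcome: better off.

better off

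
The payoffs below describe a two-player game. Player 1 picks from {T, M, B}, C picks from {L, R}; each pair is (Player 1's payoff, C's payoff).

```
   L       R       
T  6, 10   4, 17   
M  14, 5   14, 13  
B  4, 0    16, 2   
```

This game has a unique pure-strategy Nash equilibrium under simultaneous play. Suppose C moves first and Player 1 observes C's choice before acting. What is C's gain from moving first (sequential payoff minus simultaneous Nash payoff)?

Work backward from Player 1's decision.
- L: Player 1 compares 6, 14, 4 and picks M; C would get 5.
- R: Player 1 compares 4, 14, 16 and picks B; C would get 2.
Among 5, 2, the best is 5 at L. Subgame-perfect outcome: (M, L) with payoffs (14, 5).
For the simultaneous game, intersect best replies.
Player 1's best replies: L→M; R→B.
C's best replies: T→R; M→R; B→R.
Only (B, R) has each player best-responding; Nash payoffs (16, 2).
C's commitment gain: 5 − 2 = 3.

3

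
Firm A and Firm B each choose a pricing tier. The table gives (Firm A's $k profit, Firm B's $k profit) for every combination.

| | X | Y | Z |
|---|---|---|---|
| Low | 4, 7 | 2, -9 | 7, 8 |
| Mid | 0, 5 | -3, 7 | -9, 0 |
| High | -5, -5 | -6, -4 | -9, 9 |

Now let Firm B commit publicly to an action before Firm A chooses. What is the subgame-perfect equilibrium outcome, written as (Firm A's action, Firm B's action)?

(Low, Z)

Solve by backward induction (Firm B leads).
- X → Firm A plays Low (best of 4, 0, -5); Firm B gets 7.
- Y → Firm A plays Low (best of 2, -3, -6); Firm B gets -9.
- Z → Firm A plays Low (best of 7, -9, -9); Firm B gets 8.
Among 7, -9, 8, the best is 8 at Z. Subgame-perfect outcome: (Low, Z) with payoffs (7, 8).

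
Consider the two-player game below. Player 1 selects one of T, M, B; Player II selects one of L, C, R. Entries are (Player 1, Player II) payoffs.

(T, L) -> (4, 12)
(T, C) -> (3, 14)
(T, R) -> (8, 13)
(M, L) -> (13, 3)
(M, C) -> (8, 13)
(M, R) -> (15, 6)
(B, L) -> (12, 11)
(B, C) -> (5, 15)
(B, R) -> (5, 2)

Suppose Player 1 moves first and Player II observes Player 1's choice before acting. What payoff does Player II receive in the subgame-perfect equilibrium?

Work backward from Player II's decision.
- T: Player II compares 12, 14, 13 and picks C; Player 1 would get 3.
- M: Player II compares 3, 13, 6 and picks C; Player 1 would get 8.
- B: Player II compares 11, 15, 2 and picks C; Player 1 would get 5.
Player 1's induced payoffs are 3, 8, 5, so Player 1 commits to M. Subgame-perfect outcome: (M, C) with payoffs (8, 13).

13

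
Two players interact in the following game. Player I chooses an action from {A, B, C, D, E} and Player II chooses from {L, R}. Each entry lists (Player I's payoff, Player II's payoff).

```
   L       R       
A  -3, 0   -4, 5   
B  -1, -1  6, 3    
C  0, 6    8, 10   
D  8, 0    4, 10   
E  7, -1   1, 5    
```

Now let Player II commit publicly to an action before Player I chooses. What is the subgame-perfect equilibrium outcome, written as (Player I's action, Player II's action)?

Solve by backward induction (Player II leads).
- L: Player I compares -3, -1, 0, 8, 7 and picks D; Player II would get 0.
- R: Player I compares -4, 6, 8, 4, 1 and picks C; Player II would get 10.
Maximizing over 0, 10, Player II chooses R. Subgame-perfect outcome: (C, R) with payoffs (8, 10).

(C, R)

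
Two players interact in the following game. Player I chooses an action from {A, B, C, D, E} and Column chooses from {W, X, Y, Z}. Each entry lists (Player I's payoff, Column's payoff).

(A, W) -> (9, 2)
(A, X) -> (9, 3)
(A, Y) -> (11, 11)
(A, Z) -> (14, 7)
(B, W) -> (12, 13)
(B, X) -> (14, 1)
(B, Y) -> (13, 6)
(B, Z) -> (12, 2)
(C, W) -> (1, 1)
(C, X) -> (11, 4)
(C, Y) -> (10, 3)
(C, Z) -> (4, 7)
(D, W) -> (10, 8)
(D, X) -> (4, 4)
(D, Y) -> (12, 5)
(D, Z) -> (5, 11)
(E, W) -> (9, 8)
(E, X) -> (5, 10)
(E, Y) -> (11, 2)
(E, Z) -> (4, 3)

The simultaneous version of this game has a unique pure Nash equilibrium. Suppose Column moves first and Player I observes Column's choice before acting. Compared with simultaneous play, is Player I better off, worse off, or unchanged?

unchanged

Player I best-responds to each possible Column move:
- W: BR = B, leader payoff 13.
- X: BR = B, leader payoff 1.
- Y: BR = B, leader payoff 6.
- Z: BR = A, leader payoff 7.
Column's induced payoffs are 13, 1, 6, 7, so Column commits to W. Subgame-perfect outcome: (B, W) with payoffs (12, 13).
Under simultaneous play:
Player I's best replies: W→B; X→B; Y→B; Z→A.
Column's best replies: A→Y; B→W; C→Z; D→Z; E→X.
Only (B, W) has each player best-responding; Nash payoffs (12, 13).
Player I earns 12 sequentially versus 12 at the Nash outcome: unchanged.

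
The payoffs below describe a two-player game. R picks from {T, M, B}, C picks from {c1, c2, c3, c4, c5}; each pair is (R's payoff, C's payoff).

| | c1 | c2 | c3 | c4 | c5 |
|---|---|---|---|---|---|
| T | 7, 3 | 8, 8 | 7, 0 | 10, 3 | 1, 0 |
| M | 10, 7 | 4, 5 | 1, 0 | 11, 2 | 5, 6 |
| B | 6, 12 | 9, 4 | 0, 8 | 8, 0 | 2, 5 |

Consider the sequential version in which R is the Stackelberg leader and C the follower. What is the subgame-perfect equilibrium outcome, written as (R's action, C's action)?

(M, c1)

Backward induction with R moving first.
- T → C plays c2 (best of 3, 8, 0, 3, 0); R gets 8.
- M → C plays c1 (best of 7, 5, 0, 2, 6); R gets 10.
- B → C plays c1 (best of 12, 4, 8, 0, 5); R gets 6.
Maximizing over 8, 10, 6, R chooses M. Subgame-perfect outcome: (M, c1) with payoffs (10, 7).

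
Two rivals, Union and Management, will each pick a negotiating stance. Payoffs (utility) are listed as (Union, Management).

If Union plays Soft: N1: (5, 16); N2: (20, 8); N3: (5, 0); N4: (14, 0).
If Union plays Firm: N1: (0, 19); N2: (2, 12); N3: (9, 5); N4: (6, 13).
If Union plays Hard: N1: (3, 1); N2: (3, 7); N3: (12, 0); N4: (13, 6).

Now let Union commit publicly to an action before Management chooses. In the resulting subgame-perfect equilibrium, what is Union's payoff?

5

Backward induction with Union moving first.
- Soft: BR = N1, leader payoff 5.
- Firm: BR = N1, leader payoff 0.
- Hard: BR = N2, leader payoff 3.
Union's induced payoffs are 5, 0, 3, so Union commits to Soft. Subgame-perfect outcome: (Soft, N1) with payoffs (5, 16).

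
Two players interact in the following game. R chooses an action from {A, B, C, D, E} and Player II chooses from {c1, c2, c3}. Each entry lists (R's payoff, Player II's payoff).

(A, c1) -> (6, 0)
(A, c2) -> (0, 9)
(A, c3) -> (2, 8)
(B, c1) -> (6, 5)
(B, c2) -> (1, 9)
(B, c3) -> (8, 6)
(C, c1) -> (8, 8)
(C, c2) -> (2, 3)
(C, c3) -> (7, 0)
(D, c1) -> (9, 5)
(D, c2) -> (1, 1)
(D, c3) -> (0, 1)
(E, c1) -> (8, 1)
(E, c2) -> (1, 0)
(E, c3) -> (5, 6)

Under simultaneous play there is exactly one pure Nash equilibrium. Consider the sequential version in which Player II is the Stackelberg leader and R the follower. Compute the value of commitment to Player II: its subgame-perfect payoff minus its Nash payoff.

1

Work backward from R's decision.
- c1: BR = D, leader payoff 5.
- c2: BR = C, leader payoff 3.
- c3: BR = B, leader payoff 6.
Player II's induced payoffs are 5, 3, 6, so Player II commits to c3. Subgame-perfect outcome: (B, c3) with payoffs (8, 6).
Under simultaneous play:
R's best replies: c1→D; c2→C; c3→B.
Player II's best replies: A→c2; B→c2; C→c1; D→c1; E→c3.
Only (D, c1) has each player best-responding; Nash payoffs (9, 5).
Player II's commitment gain: 6 − 5 = 1.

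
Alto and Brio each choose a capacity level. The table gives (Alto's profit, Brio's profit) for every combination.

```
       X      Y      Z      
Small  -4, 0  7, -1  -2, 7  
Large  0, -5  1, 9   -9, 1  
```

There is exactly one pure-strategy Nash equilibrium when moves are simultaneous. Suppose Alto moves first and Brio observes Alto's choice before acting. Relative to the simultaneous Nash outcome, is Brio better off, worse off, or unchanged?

Work backward from Brio's decision.
- Small → Brio plays Z (best of 0, -1, 7); Alto gets -2.
- Large → Brio plays Y (best of -5, 9, 1); Alto gets 1.
Maximizing over -2, 1, Alto chooses Large. Subgame-perfect outcome: (Large, Y) with payoffs (1, 9).
For the simultaneous game, intersect best replies.
Alto's best replies: X→Large; Y→Small; Z→Small.
Brio's best replies: Small→Z; Large→Y.
The unique mutual best reply is (Small, Z), giving (-2, 7).
Brio earns 9 sequentially versus 7 at the Nash outcome: better off.

better off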